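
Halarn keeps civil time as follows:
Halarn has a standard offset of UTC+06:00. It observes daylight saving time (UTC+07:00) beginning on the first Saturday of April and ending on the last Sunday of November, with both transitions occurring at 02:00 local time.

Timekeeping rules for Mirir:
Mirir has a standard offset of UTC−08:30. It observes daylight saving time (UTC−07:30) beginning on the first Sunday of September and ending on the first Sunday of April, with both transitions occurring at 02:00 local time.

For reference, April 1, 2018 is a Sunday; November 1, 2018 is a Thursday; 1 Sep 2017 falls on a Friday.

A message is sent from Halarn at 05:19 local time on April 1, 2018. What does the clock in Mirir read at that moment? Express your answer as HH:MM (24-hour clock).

15:49

1 April 2018 is a Sunday, so the first Saturday is April 7.
1 November 2018 is a Thursday, so Sundays fall on 4, 11, 18, 25; the last is November 25.
April 1, 2018 is outside the daylight-saving period (7 April – 25 November), so Halarn is on standard time, UTC+06:00.
05:19 Halarn − 6h = 23:19 UTC (rolling into the previous day, 31 March 2018).
1 September 2017 is a Friday, so the first Sunday is September 3.
1 April 2018 is a Sunday, so the first Sunday is April 1.
At the standard offset (UTC−08:30), 23:19 UTC − 8h30m = 14:49 Mirir standard time.
The standard-time date in Mirir, March 31, 2018, lies within the daylight-saving period (3 September 2017 – 1 April 2018), so Mirir is on daylight time, UTC−07:30.
23:19 UTC − 7h30m = 15:49 Mirir.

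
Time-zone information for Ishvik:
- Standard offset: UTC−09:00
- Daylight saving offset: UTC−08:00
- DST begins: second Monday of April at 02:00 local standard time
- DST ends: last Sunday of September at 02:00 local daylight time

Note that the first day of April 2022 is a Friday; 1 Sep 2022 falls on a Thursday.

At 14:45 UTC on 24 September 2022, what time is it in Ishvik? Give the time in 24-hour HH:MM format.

06:45

1 April 2022 is a Friday, so the first Monday is April 4 and the second is April 11.
1 September 2022 is a Thursday, so Sundays fall on 4, 11, 18, 25; the last is September 25.
At the standard offset (UTC−09:00), 14:45 UTC − 9h = 05:45 Ishvik standard time.
The standard-time date in Ishvik, 24 September 2022, falls between 11 April and 25 September, so daylight saving is in effect and Ishvik is at UTC−08:00.
14:45 UTC − 8h = 06:45 local.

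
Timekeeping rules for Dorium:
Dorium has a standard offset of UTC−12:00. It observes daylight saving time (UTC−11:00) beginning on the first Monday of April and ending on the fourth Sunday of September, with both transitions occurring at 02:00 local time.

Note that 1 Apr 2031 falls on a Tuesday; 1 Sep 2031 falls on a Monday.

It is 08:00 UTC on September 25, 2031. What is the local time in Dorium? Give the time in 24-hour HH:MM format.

1 April 2031 is a Tuesday, so the first Monday is April 7.
1 September 2031 is a Monday, so the first Sunday is September 7 and the fourth is September 28.
At the standard offset (UTC−12:00), 08:00 UTC − 12h = 20:00 Dorium standard time (rolling into the previous day, 24 September 2031).
The standard-time date in Dorium, September 24, 2031, lies within the daylight-saving period (7 April – 28 September), so Dorium is on daylight time, UTC−11:00.
08:00 UTC − 11h = 21:00 local (rolling into the previous day, 24 September 2031).

21:00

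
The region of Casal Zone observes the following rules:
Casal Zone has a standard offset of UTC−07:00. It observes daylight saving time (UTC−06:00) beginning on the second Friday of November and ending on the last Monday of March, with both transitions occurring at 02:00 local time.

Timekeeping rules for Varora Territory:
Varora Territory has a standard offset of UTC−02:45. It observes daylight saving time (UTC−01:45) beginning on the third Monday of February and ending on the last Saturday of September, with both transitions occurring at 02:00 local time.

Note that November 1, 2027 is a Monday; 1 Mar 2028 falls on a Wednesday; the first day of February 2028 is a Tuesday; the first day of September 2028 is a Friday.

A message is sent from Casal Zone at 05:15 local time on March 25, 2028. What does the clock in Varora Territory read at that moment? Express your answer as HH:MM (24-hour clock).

1 November 2027 is a Monday, so the first Friday is November 5 and the second is November 12.
1 March 2028 is a Wednesday, so Mondays fall on 6, 13, 20, 27; the last is March 27.
March 25, 2028 lies within the daylight-saving period (12 November 2027 – 27 March 2028), so Casal Zone is on daylight time, UTC−06:00.
05:15 Casal Zone + 6h = 11:15 UTC.
1 February 2028 is a Tuesday, so the first Monday is February 7 and the third is February 21.
1 September 2028 is a Friday, so Saturdays fall on 2, 9, 16, 23, 30; the last is September 30.
At the standard offset (UTC−02:45), 11:15 UTC − 2h45m = 08:30 Varora Territory standard time.
The standard-time date in Varora Territory, March 25, 2028, falls between 21 February and 30 September, so daylight saving is in effect and Varora Territory is at UTC−01:45.
11:15 UTC − 1h45m = 09:30 Varora Territory.

09:30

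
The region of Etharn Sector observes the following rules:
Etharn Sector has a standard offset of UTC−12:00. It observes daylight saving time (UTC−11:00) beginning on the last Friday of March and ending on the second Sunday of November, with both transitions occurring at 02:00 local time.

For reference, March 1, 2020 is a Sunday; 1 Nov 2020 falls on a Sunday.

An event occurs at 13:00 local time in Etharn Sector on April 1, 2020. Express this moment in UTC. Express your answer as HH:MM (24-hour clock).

1 March 2020 is a Sunday, so Fridays fall on 6, 13, 20, 27; the last is March 27.
1 November 2020 is a Sunday, so the first Sunday is November 1 and the second is November 8.
Daylight saving runs 27 March – 8 November; April 1, 2020 is inside that window, so Etharn Sector is at UTC−11:00.
13:00 local + 11h = 00:00 UTC (rolling into the next day, 2 April 2020).

00:00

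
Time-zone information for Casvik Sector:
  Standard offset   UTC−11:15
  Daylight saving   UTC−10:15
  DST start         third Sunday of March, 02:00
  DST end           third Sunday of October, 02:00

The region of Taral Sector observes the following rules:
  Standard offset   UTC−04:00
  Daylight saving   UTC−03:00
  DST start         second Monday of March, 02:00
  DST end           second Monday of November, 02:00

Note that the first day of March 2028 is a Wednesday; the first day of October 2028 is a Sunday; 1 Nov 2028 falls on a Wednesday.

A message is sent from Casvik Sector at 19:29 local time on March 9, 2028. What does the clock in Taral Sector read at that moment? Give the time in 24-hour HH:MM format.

02:44

1 March 2028 is a Wednesday, so the first Sunday is March 5 and the third is March 19.
1 October 2028 is a Sunday, so the first Sunday is October 1 and the third is October 15.
March 9, 2028 does not fall between 19 March and 15 October, so daylight saving is not in effect and Casvik Sector is at UTC−11:15.
19:29 Casvik Sector + 11h15m = 06:44 UTC (rolling into the next day, 10 March 2028).
1 March 2028 is a Wednesday, so the first Monday is March 6 and the second is March 13.
1 November 2028 is a Wednesday, so the first Monday is November 6 and the second is November 13.
At the standard offset (UTC−04:00), 06:44 UTC − 4h = 02:44 Taral Sector standard time.
The standard-time date in Taral Sector, March 10, 2028, is outside the daylight-saving period (13 March – 13 November), so Taral Sector is on standard time, UTC−04:00.
06:44 UTC − 4h = 02:44 Taral Sector.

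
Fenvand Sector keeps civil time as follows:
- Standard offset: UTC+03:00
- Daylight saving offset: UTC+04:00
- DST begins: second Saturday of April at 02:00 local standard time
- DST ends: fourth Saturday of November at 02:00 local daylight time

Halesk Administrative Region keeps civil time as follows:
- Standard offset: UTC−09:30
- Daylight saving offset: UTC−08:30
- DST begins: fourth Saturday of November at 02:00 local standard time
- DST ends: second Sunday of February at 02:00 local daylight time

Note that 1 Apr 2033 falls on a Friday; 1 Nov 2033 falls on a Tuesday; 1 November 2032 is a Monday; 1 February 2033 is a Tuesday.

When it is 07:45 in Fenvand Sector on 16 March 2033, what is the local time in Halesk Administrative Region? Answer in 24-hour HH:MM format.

1 April 2033 is a Friday, so the first Saturday is April 2 and the second is April 9.
1 November 2033 is a Tuesday, so the first Saturday is November 5 and the fourth is November 26.
16 March 2033 does not fall between 9 April and 26 November, so daylight saving is not in effect and Fenvand Sector is at UTC+03:00.
07:45 Fenvand Sector − 3h = 04:45 UTC.
1 November 2032 is a Monday, so the first Saturday is November 6 and the fourth is November 27.
1 February 2033 is a Tuesday, so the first Sunday is February 6 and the second is February 13.
At the standard offset (UTC−09:30), 04:45 UTC − 9h30m = 19:15 Halesk Administrative Region standard time (rolling into the previous day, 15 March 2033).
The standard-time date in Halesk Administrative Region, 15 March 2033, is outside the daylight-saving period (27 November 2032 – 13 February 2033), so Halesk Administrative Region is on standard time, UTC−09:30.
04:45 UTC − 9h30m = 19:15 Halesk Administrative Region (rolling into the previous day, 15 March 2033).

19:15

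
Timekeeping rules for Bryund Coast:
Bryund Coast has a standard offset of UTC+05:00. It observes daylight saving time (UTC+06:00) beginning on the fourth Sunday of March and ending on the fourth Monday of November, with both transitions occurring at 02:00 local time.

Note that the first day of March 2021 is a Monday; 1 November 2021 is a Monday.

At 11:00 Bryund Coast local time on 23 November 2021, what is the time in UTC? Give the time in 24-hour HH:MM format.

06:00

1 March 2021 is a Monday, so the first Sunday is March 7 and the fourth is March 28.
1 November 2021 is a Monday, so the first Monday is November 1 and the fourth is November 22.
Daylight saving runs 28 March – 22 November; 23 November 2021 is outside that window, so Bryund Coast is on standard time at UTC+05:00.
11:00 local − 5h = 06:00 UTC.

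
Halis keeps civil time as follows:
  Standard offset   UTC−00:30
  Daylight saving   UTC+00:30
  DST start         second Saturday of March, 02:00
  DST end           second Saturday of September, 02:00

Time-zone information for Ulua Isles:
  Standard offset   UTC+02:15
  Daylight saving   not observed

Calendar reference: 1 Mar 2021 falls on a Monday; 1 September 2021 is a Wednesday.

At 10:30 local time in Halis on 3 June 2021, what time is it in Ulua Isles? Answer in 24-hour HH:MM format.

1 March 2021 is a Monday, so the first Saturday is March 6 and the second is March 13.
1 September 2021 is a Wednesday, so the first Saturday is September 4 and the second is September 11.
3 June 2021 lies within the daylight-saving period (13 March – 11 September), so Halis is on daylight time, UTC+00:30.
10:30 Halis − 0h30m = 10:00 UTC.
Ulua Isles stays on UTC+02:15 all year.
10:00 UTC + 2h15m = 12:15 Ulua Isles.

12:15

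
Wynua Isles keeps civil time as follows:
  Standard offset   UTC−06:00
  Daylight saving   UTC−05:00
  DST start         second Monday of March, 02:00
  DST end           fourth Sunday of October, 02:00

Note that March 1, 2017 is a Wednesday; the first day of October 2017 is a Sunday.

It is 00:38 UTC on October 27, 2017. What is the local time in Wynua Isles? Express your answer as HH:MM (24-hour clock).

1 March 2017 is a Wednesday, so the first Monday is March 6 and the second is March 13.
1 October 2017 is a Sunday, so the first Sunday is October 1 and the fourth is October 22.
At the standard offset (UTC−06:00), 00:38 UTC − 6h = 18:38 Wynua Isles standard time (rolling into the previous day, 26 October 2017).
Daylight saving runs 13 March – 22 October; the standard-time date in Wynua Isles, October 26, 2017, is outside that window, so Wynua Isles is on standard time at UTC−06:00.
00:38 UTC − 6h = 18:38 local (rolling into the previous day, 26 October 2017).

18:38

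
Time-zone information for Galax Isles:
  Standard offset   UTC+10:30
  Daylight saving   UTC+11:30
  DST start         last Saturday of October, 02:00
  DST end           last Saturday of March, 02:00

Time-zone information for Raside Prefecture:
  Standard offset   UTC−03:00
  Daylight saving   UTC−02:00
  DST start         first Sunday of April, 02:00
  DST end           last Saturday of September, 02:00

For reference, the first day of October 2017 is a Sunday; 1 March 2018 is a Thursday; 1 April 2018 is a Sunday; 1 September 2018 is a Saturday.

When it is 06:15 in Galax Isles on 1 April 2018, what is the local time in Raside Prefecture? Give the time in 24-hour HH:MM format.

16:45

1 October 2017 is a Sunday, so Saturdays fall on 7, 14, 21, 28; the last is October 28.
1 March 2018 is a Thursday, so Saturdays fall on 3, 10, 17, 24, 31; the last is March 31.
1 April 2018 does not fall between 28 October 2017 and 31 March 2018, so daylight saving is not in effect and Galax Isles is at UTC+10:30.
06:15 Galax Isles − 10h30m = 19:45 UTC (rolling into the previous day, 31 March 2018).
1 April 2018 is a Sunday, so the first Sunday is April 1.
1 September 2018 is a Saturday, so Saturdays fall on 1, 8, 15, 22, 29; the last is September 29.
At the standard offset (UTC−03:00), 19:45 UTC − 3h = 16:45 Raside Prefecture standard time.
The standard-time date in Raside Prefecture, 31 March 2018, does not fall between 1 April and 29 September, so daylight saving is not in effect and Raside Prefecture is at UTC−03:00.
19:45 UTC − 3h = 16:45 Raside Prefecture.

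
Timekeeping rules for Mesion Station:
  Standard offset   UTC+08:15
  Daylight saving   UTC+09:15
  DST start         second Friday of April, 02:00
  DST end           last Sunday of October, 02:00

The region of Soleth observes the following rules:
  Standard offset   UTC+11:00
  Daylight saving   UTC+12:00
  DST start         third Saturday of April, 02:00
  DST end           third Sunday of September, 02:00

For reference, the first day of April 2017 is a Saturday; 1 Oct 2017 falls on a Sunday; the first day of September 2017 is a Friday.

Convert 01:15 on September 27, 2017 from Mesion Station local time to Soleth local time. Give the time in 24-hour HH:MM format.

1 April 2017 is a Saturday, so the first Friday is April 7 and the second is April 14.
1 October 2017 is a Sunday, so Sundays fall on 1, 8, 15, 22, 29; the last is October 29.
Daylight saving runs 14 April – 29 October; September 27, 2017 is inside that window, so Mesion Station is at UTC+09:15.
01:15 Mesion Station − 9h15m = 16:00 UTC (rolling into the previous day, 26 September 2017).
1 April 2017 is a Saturday, so the first Saturday is April 1 and the third is April 15.
1 September 2017 is a Friday, so the first Sunday is September 3 and the third is September 17.
At the standard offset (UTC+11:00), 16:00 UTC + 11h = 03:00 Soleth standard time (rolling into the next day, 27 September 2017).
The standard-time date in Soleth, September 27, 2017, is outside the daylight-saving period (15 April – 17 September), so Soleth is on standard time, UTC+11:00.
16:00 UTC + 11h = 03:00 Soleth (rolling into the next day, 27 September 2017).

03:00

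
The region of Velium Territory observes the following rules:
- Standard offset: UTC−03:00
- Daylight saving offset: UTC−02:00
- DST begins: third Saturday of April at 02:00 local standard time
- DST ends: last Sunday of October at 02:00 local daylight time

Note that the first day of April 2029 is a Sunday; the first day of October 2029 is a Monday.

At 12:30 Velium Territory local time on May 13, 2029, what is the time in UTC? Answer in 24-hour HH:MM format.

1 April 2029 is a Sunday, so the first Saturday is April 7 and the third is April 21.
1 October 2029 is a Monday, so Sundays fall on 7, 14, 21, 28; the last is October 28.
Daylight saving runs 21 April – 28 October; May 13, 2029 is inside that window, so Velium Territory is at UTC−02:00.
12:30 local + 2h = 14:30 UTC.

14:30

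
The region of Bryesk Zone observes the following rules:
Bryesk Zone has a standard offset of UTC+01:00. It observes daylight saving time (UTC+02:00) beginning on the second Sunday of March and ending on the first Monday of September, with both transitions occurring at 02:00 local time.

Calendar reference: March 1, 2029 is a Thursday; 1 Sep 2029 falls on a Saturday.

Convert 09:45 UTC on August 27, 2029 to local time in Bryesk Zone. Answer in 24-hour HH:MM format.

1 March 2029 is a Thursday, so the first Sunday is March 4 and the second is March 11.
1 September 2029 is a Saturday, so the first Monday is September 3.
At the standard offset (UTC+01:00), 09:45 UTC + 1h = 10:45 Bryesk Zone standard time.
The standard-time date in Bryesk Zone, August 27, 2029, falls between 11 March and 3 September, so daylight saving is in effect and Bryesk Zone is at UTC+02:00.
09:45 UTC + 2h = 11:45 local.

11:45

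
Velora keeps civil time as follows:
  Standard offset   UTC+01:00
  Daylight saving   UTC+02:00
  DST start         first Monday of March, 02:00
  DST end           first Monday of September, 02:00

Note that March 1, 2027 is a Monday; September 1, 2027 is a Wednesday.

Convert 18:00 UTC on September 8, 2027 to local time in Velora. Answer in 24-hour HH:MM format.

19:00

1 March 2027 is a Monday, so the first Monday is March 1.
1 September 2027 is a Wednesday, so the first Monday is September 6.
At the standard offset (UTC+01:00), 18:00 UTC + 1h = 19:00 Velora standard time.
The standard-time date in Velora, September 8, 2027, does not fall between 1 March and 6 September, so daylight saving is not in effect and Velora is at UTC+01:00.
18:00 UTC + 1h = 19:00 local.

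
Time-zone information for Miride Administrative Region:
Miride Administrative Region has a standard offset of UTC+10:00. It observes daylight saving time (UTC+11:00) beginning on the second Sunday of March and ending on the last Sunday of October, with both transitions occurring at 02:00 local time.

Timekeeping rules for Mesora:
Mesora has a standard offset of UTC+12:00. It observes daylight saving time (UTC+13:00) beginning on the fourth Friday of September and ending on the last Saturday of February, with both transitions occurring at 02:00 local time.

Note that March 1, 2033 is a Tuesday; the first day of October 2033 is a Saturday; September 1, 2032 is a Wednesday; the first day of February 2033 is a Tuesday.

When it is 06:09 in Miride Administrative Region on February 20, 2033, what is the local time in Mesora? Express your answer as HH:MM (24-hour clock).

09:09

1 March 2033 is a Tuesday, so the first Sunday is March 6 and the second is March 13.
1 October 2033 is a Saturday, so Sundays fall on 2, 9, 16, 23, 30; the last is October 30.
February 20, 2033 does not fall between 13 March and 30 October, so daylight saving is not in effect and Miride Administrative Region is at UTC+10:00.
06:09 Miride Administrative Region − 10h = 20:09 UTC (rolling into the previous day, 19 February 2033).
1 September 2032 is a Wednesday, so the first Friday is September 3 and the fourth is September 24.
1 February 2033 is a Tuesday, so Saturdays fall on 5, 12, 19, 26; the last is February 26.
At the standard offset (UTC+12:00), 20:09 UTC + 12h = 08:09 Mesora standard time (rolling into the next day, 20 February 2033).
Daylight saving runs 24 September 2032 – 26 February 2033; the standard-time date in Mesora, February 20, 2033, is inside that window, so Mesora is at UTC+13:00.
20:09 UTC + 13h = 09:09 Mesora (rolling into the next day, 20 February 2033).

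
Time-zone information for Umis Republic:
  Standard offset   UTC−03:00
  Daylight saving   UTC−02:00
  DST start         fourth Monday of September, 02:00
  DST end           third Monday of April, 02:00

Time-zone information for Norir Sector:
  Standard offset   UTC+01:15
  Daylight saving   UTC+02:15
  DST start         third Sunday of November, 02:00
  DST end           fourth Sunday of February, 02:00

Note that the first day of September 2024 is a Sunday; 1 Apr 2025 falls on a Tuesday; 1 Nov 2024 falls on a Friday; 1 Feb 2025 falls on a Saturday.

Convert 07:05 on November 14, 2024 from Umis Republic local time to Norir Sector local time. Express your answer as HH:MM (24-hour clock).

10:20

1 September 2024 is a Sunday, so the first Monday is September 2 and the fourth is September 23.
1 April 2025 is a Tuesday, so the first Monday is April 7 and the third is April 21.
November 14, 2024 lies within the daylight-saving period (23 September 2024 – 21 April 2025), so Umis Republic is on daylight time, UTC−02:00.
07:05 Umis Republic + 2h = 09:05 UTC.
1 November 2024 is a Friday, so the first Sunday is November 3 and the third is November 17.
1 February 2025 is a Saturday, so the first Sunday is February 2 and the fourth is February 23.
At the standard offset (UTC+01:15), 09:05 UTC + 1h15m = 10:20 Norir Sector standard time.
The standard-time date in Norir Sector, November 14, 2024, does not fall between 17 November 2024 and 23 February 2025, so daylight saving is not in effect and Norir Sector is at UTC+01:15.
09:05 UTC + 1h15m = 10:20 Norir Sector.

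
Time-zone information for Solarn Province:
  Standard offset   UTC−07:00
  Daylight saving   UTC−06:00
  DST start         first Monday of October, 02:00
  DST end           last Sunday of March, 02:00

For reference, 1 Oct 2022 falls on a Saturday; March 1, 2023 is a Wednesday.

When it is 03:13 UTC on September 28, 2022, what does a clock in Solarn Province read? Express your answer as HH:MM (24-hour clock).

1 October 2022 is a Saturday, so the first Monday is October 3.
1 March 2023 is a Wednesday, so Sundays fall on 5, 12, 19, 26; the last is March 26.
At the standard offset (UTC−07:00), 03:13 UTC − 7h = 20:13 Solarn Province standard time (rolling into the previous day, 27 September 2022).
The standard-time date in Solarn Province, September 27, 2022, does not fall between 3 October 2022 and 26 March 2023, so daylight saving is not in effect and Solarn Province is at UTC−07:00.
03:13 UTC − 7h = 20:13 local (rolling into the previous day, 27 September 2022).

20:13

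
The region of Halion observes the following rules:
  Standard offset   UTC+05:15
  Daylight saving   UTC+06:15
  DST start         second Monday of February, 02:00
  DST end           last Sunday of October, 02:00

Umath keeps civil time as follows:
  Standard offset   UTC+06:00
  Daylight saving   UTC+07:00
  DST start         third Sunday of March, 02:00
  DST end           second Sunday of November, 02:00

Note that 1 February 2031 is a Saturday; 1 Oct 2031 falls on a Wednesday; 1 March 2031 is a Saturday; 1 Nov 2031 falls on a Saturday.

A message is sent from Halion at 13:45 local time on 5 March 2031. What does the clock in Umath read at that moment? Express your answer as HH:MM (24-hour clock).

1 February 2031 is a Saturday, so the first Monday is February 3 and the second is February 10.
1 October 2031 is a Wednesday, so Sundays fall on 5, 12, 19, 26; the last is October 26.
5 March 2031 lies within the daylight-saving period (10 February – 26 October), so Halion is on daylight time, UTC+06:15.
13:45 Halion − 6h15m = 07:30 UTC.
1 March 2031 is a Saturday, so the first Sunday is March 2 and the third is March 16.
1 November 2031 is a Saturday, so the first Sunday is November 2 and the second is November 9.
At the standard offset (UTC+06:00), 07:30 UTC + 6h = 13:30 Umath standard time.
The standard-time date in Umath, 5 March 2031, does not fall between 16 March and 9 November, so daylight saving is not in effect and Umath is at UTC+06:00.
07:30 UTC + 6h = 13:30 Umath.

13:30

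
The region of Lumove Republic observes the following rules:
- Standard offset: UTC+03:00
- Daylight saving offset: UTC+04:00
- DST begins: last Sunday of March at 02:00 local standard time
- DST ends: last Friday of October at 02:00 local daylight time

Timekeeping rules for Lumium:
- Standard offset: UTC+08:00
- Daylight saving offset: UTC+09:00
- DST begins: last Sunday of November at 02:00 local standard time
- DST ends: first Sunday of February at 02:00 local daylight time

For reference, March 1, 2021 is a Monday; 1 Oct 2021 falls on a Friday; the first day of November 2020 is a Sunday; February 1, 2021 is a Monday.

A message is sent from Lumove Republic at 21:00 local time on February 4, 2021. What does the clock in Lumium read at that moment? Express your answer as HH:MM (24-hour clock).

03:00

1 March 2021 is a Monday, so Sundays fall on 7, 14, 21, 28; the last is March 28.
1 October 2021 is a Friday, so Fridays fall on 1, 8, 15, 22, 29; the last is October 29.
February 4, 2021 is outside the daylight-saving period (28 March – 29 October), so Lumove Republic is on standard time, UTC+03:00.
21:00 Lumove Republic − 3h = 18:00 UTC.
1 November 2020 is a Sunday, so Sundays fall on 1, 8, 15, 22, 29; the last is November 29.
1 February 2021 is a Monday, so the first Sunday is February 7.
At the standard offset (UTC+08:00), 18:00 UTC + 8h = 02:00 Lumium standard time (rolling into the next day, 5 February 2021).
The standard-time date in Lumium, February 5, 2021, falls between 29 November 2020 and 7 February 2021, so daylight saving is in effect and Lumium is at UTC+09:00.
18:00 UTC + 9h = 03:00 Lumium (rolling into the next day, 5 February 2021).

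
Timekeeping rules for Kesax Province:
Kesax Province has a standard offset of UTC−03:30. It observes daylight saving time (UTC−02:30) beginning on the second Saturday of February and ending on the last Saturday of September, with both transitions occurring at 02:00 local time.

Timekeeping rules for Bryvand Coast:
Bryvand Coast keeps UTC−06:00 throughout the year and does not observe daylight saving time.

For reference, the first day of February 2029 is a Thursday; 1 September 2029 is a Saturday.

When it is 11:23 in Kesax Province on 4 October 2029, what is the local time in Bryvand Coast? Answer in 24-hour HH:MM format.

08:53

1 February 2029 is a Thursday, so the first Saturday is February 3 and the second is February 10.
1 September 2029 is a Saturday, so Saturdays fall on 1, 8, 15, 22, 29; the last is September 29.
Daylight saving runs 10 February – 29 September; 4 October 2029 is outside that window, so Kesax Province is on standard time at UTC−03:30.
11:23 Kesax Province + 3h30m = 14:53 UTC.
Bryvand Coast has no daylight saving, so its offset is UTC−06:00 year-round.
14:53 UTC − 6h = 08:53 Bryvand Coast.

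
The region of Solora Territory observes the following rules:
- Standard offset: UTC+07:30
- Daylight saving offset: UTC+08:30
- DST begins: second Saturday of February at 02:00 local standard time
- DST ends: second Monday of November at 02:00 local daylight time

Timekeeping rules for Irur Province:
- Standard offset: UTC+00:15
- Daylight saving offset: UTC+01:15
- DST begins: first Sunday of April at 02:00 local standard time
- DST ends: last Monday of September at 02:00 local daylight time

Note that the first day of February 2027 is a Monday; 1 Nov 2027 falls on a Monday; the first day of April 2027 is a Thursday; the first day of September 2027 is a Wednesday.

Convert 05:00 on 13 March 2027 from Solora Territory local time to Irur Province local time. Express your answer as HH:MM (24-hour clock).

20:45

1 February 2027 is a Monday, so the first Saturday is February 6 and the second is February 13.
1 November 2027 is a Monday, so the first Monday is November 1 and the second is November 8.
13 March 2027 falls between 13 February and 8 November, so daylight saving is in effect and Solora Territory is at UTC+08:30.
05:00 Solora Territory − 8h30m = 20:30 UTC (rolling into the previous day, 12 March 2027).
1 April 2027 is a Thursday, so the first Sunday is April 4.
1 September 2027 is a Wednesday, so Mondays fall on 6, 13, 20, 27; the last is September 27.
At the standard offset (UTC+00:15), 20:30 UTC + 0h15m = 20:45 Irur Province standard time.
The standard-time date in Irur Province, 12 March 2027, does not fall between 4 April and 27 September, so daylight saving is not in effect and Irur Province is at UTC+00:15.
20:30 UTC + 0h15m = 20:45 Irur Province.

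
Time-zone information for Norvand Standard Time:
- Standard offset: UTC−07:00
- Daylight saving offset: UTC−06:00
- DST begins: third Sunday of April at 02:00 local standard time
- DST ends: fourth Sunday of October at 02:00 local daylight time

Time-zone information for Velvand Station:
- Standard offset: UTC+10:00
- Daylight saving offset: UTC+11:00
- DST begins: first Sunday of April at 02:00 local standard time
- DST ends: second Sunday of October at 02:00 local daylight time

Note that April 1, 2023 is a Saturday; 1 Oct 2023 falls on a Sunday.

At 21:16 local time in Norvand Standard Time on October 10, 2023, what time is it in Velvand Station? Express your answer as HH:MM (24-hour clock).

1 April 2023 is a Saturday, so the first Sunday is April 2 and the third is April 16.
1 October 2023 is a Sunday, so the first Sunday is October 1 and the fourth is October 22.
Daylight saving runs 16 April – 22 October; October 10, 2023 is inside that window, so Norvand Standard Time is at UTC−06:00.
21:16 Norvand Standard Time + 6h = 03:16 UTC (rolling into the next day, 11 October 2023).
1 April 2023 is a Saturday, so the first Sunday is April 2.
1 October 2023 is a Sunday, so the first Sunday is October 1 and the second is October 8.
At the standard offset (UTC+10:00), 03:16 UTC + 10h = 13:16 Velvand Station standard time.
Daylight saving runs 2 April – 8 October; the standard-time date in Velvand Station, October 11, 2023, is outside that window, so Velvand Station is on standard time at UTC+10:00.
03:16 UTC + 10h = 13:16 Velvand Station.

13:16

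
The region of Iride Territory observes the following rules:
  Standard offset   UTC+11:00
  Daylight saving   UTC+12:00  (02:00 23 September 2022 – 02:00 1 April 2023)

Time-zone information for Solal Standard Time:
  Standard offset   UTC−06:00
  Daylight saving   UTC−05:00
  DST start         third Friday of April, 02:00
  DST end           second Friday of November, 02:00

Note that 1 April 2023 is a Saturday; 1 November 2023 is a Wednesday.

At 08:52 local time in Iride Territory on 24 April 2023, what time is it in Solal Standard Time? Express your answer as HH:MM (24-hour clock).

16:52

Daylight saving runs 23 September 2022 – 1 April 2023; 24 April 2023 is outside that window, so Iride Territory is on standard time at UTC+11:00.
08:52 Iride Territory − 11h = 21:52 UTC (rolling into the previous day, 23 April 2023).
1 April 2023 is a Saturday, so the first Friday is April 7 and the third is April 21.
1 November 2023 is a Wednesday, so the first Friday is November 3 and the second is November 10.
At the standard offset (UTC−06:00), 21:52 UTC − 6h = 15:52 Solal Standard Time standard time.
The standard-time date in Solal Standard Time, 23 April 2023, falls between 21 April and 10 November, so daylight saving is in effect and Solal Standard Time is at UTC−05:00.
21:52 UTC − 5h = 16:52 Solal Standard Time.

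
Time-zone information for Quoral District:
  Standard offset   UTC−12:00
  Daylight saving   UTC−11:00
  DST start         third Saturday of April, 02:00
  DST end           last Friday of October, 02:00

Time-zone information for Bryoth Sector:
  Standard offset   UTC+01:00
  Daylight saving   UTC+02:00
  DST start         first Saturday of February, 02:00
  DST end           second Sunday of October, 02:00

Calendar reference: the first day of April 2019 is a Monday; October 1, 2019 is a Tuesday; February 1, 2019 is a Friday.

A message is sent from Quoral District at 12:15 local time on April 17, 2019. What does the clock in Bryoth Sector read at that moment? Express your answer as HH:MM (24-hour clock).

1 April 2019 is a Monday, so the first Saturday is April 6 and the third is April 20.
1 October 2019 is a Tuesday, so Fridays fall on 4, 11, 18, 25; the last is October 25.
Daylight saving runs 20 April – 25 October; April 17, 2019 is outside that window, so Quoral District is on standard time at UTC−12:00.
12:15 Quoral District + 12h = 00:15 UTC (rolling into the next day, 18 April 2019).
1 February 2019 is a Friday, so the first Saturday is February 2.
1 October 2019 is a Tuesday, so the first Sunday is October 6 and the second is October 13.
At the standard offset (UTC+01:00), 00:15 UTC + 1h = 01:15 Bryoth Sector standard time.
Daylight saving runs 2 February – 13 October; the standard-time date in Bryoth Sector, April 18, 2019, is inside that window, so Bryoth Sector is at UTC+02:00.
00:15 UTC + 2h = 02:15 Bryoth Sector.

02:15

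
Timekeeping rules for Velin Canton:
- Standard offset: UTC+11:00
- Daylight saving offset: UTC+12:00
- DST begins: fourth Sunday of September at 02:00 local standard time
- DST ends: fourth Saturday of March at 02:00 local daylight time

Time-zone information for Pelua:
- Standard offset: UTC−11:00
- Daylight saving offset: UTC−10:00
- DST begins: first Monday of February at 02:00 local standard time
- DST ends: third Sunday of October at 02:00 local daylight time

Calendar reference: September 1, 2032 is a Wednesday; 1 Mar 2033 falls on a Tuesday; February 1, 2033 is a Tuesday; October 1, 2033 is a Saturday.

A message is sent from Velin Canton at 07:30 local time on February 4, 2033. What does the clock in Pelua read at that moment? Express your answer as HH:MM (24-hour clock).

1 September 2032 is a Wednesday, so the first Sunday is September 5 and the fourth is September 26.
1 March 2033 is a Tuesday, so the first Saturday is March 5 and the fourth is March 26.
February 4, 2033 lies within the daylight-saving period (26 September 2032 – 26 March 2033), so Velin Canton is on daylight time, UTC+12:00.
07:30 Velin Canton − 12h = 19:30 UTC (rolling into the previous day, 3 February 2033).
1 February 2033 is a Tuesday, so the first Monday is February 7.
1 October 2033 is a Saturday, so the first Sunday is October 2 and the third is October 16.
At the standard offset (UTC−11:00), 19:30 UTC − 11h = 08:30 Pelua standard time.
The standard-time date in Pelua, February 3, 2033, is outside the daylight-saving period (7 February – 16 October), so Pelua is on standard time, UTC−11:00.
19:30 UTC − 11h = 08:30 Pelua.

08:30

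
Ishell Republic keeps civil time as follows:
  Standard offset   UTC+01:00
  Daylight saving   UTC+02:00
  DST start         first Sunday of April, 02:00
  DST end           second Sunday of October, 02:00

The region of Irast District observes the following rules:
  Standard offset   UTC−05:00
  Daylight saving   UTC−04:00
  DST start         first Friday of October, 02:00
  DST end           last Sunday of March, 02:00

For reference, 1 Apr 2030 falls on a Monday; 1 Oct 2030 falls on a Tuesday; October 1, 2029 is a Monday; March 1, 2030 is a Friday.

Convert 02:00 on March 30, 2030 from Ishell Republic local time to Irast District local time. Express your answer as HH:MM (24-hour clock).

1 April 2030 is a Monday, so the first Sunday is April 7.
1 October 2030 is a Tuesday, so the first Sunday is October 6 and the second is October 13.
March 30, 2030 is outside the daylight-saving period (7 April – 13 October), so Ishell Republic is on standard time, UTC+01:00.
02:00 Ishell Republic − 1h = 01:00 UTC.
1 October 2029 is a Monday, so the first Friday is October 5.
1 March 2030 is a Friday, so Sundays fall on 3, 10, 17, 24, 31; the last is March 31.
At the standard offset (UTC−05:00), 01:00 UTC − 5h = 20:00 Irast District standard time (rolling into the previous day, 29 March 2030).
The standard-time date in Irast District, March 29, 2030, falls between 5 October 2029 and 31 March 2030, so daylight saving is in effect and Irast District is at UTC−04:00.
01:00 UTC − 4h = 21:00 Irast District (rolling into the previous day, 29 March 2030).

21:00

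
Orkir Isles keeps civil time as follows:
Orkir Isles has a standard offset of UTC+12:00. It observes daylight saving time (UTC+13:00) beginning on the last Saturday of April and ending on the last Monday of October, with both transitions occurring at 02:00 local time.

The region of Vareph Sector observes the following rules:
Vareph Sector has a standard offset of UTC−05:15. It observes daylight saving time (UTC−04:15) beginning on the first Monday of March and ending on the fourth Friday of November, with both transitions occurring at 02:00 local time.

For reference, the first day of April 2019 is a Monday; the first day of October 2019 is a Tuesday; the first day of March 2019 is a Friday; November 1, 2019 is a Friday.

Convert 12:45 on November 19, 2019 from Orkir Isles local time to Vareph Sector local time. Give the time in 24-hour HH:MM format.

1 April 2019 is a Monday, so Saturdays fall on 6, 13, 20, 27; the last is April 27.
1 October 2019 is a Tuesday, so Mondays fall on 7, 14, 21, 28; the last is October 28.
November 19, 2019 does not fall between 27 April and 28 October, so daylight saving is not in effect and Orkir Isles is at UTC+12:00.
12:45 Orkir Isles − 12h = 00:45 UTC.
1 March 2019 is a Friday, so the first Monday is March 4.
1 November 2019 is a Friday, so the first Friday is November 1 and the fourth is November 22.
At the standard offset (UTC−05:15), 00:45 UTC − 5h15m = 19:30 Vareph Sector standard time (rolling into the previous day, 18 November 2019).
The standard-time date in Vareph Sector, November 18, 2019, lies within the daylight-saving period (4 March – 22 November), so Vareph Sector is on daylight time, UTC−04:15.
00:45 UTC − 4h15m = 20:30 Vareph Sector (rolling into the previous day, 18 November 2019).

20:30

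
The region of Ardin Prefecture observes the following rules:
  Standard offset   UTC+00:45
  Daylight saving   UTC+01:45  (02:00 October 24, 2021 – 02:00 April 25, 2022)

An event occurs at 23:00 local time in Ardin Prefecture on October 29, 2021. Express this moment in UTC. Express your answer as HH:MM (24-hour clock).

21:15

October 29, 2021 lies within the daylight-saving period (24 October 2021 – 25 April 2022), so Ardin Prefecture is on daylight time, UTC+01:45.
23:00 local − 1h45m = 21:15 UTC.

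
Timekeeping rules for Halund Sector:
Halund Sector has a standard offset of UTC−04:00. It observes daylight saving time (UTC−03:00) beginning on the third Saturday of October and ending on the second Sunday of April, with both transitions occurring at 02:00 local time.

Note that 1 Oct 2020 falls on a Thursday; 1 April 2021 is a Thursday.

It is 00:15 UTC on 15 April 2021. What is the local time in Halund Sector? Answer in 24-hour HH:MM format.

1 October 2020 is a Thursday, so the first Saturday is October 3 and the third is October 17.
1 April 2021 is a Thursday, so the first Sunday is April 4 and the second is April 11.
At the standard offset (UTC−04:00), 00:15 UTC − 4h = 20:15 Halund Sector standard time (rolling into the previous day, 14 April 2021).
The standard-time date in Halund Sector, 14 April 2021, does not fall between 17 October 2020 and 11 April 2021, so daylight saving is not in effect and Halund Sector is at UTC−04:00.
00:15 UTC − 4h = 20:15 local (rolling into the previous day, 14 April 2021).

20:15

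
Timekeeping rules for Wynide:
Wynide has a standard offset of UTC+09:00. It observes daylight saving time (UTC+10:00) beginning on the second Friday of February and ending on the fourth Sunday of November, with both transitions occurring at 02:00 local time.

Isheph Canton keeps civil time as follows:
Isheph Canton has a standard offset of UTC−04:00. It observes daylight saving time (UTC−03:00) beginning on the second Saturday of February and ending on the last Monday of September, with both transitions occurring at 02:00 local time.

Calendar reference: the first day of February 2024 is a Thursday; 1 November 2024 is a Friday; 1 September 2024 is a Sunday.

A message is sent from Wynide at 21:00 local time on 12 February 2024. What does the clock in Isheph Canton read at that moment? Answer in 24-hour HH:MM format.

08:00

1 February 2024 is a Thursday, so the first Friday is February 2 and the second is February 9.
1 November 2024 is a Friday, so the first Sunday is November 3 and the fourth is November 24.
12 February 2024 falls between 9 February and 24 November, so daylight saving is in effect and Wynide is at UTC+10:00.
21:00 Wynide − 10h = 11:00 UTC.
1 February 2024 is a Thursday, so the first Saturday is February 3 and the second is February 10.
1 September 2024 is a Sunday, so Mondays fall on 2, 9, 16, 23, 30; the last is September 30.
At the standard offset (UTC−04:00), 11:00 UTC − 4h = 07:00 Isheph Canton standard time.
The standard-time date in Isheph Canton, 12 February 2024, lies within the daylight-saving period (10 February – 30 September), so Isheph Canton is on daylight time, UTC−03:00.
11:00 UTC − 3h = 08:00 Isheph Canton.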